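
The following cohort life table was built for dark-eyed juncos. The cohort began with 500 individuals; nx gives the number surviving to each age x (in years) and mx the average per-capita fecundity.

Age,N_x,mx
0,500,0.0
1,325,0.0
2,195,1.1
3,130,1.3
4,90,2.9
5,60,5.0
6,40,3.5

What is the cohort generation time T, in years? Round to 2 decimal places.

3.98

lx = nx/n0 = nx/500: 1, 0.65, 0.39, 0.26, 0.18, 0.12, 0.08
lx·mx: 0, 0, 0.429, 0.338, 0.522, 0.6, 0.28 → R0 = 2.169
x·lx·mx: 0, 0, 0.858, 1.014, 2.088, 3, 1.68 → Σ = 8.64
T = 8.64 / 2.169 = 3.983402… → 3.98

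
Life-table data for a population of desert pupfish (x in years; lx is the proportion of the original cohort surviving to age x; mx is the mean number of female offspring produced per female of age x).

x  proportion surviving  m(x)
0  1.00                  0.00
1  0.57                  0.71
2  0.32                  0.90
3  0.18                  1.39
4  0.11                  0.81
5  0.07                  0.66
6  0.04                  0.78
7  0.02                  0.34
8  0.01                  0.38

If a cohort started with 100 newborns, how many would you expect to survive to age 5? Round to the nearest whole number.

7

Expected survivors = N0 · l_5 = 100 × 0.07 = 7 → 7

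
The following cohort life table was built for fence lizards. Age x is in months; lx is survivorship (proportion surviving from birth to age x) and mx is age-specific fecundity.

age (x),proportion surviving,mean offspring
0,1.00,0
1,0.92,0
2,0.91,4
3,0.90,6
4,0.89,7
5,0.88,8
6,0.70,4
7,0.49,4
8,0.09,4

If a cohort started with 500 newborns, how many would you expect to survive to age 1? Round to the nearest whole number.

460

Expected survivors = N0 · l_1 = 500 × 0.92 = 460 → 460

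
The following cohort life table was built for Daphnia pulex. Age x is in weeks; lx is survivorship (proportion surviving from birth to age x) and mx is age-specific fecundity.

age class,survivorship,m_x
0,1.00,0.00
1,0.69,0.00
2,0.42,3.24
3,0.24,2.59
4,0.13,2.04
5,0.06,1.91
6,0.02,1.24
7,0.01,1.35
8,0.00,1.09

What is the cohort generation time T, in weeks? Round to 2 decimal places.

lx·mx: 0, 0, 1.3608, 0.6216, 0.2652, 0.1146, 0.0248, 0.0135, 0 → R0 = 2.4005
x·lx·mx: 0, 0, 2.7216, 1.8648, 1.0608, 0.573, 0.1488, 0.0945, 0 → Σ = 6.4635
T = 6.4635 / 2.4005 = 2.692564… → 2.69

2.69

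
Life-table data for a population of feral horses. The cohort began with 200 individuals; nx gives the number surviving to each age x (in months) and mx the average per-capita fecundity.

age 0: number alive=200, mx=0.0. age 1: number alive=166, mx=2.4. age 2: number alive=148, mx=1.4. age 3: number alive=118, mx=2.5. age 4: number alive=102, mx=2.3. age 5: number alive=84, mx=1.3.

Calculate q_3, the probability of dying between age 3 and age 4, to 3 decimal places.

lx = nx/n0 = nx/200: 1, 0.83, 0.74, 0.59, 0.51, 0.42
q_3 = (l_3 − l_4) / l_3 = (0.59 − 0.51) / 0.59
     = 0.08 / 0.59 = 0.135593… → 0.136

0.136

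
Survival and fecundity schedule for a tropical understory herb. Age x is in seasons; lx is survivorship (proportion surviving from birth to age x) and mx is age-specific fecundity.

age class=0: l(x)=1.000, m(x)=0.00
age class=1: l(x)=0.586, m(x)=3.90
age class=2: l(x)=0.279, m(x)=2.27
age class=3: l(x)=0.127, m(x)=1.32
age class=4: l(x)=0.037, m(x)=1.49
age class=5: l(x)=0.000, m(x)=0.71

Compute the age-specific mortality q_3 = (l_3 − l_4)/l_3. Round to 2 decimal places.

q_3 = (l_3 − l_4) / l_3 = (0.127 − 0.037) / 0.127
     = 0.09 / 0.127 = 0.708661… → 0.71

0.71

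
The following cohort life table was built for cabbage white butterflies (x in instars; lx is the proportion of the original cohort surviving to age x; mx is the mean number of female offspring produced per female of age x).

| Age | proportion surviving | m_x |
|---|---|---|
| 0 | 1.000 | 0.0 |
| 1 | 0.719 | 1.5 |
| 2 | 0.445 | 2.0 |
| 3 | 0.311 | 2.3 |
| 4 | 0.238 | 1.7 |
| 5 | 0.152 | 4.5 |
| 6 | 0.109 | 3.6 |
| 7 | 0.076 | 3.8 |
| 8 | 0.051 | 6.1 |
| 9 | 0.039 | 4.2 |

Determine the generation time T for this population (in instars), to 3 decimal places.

3.730

lx·mx: 0, 1.0785, 0.89, 0.7153, 0.4046, 0.684, 0.3924, 0.2888, 0.3111, 0.1638 → R0 = 4.9285
x·lx·mx: 0, 1.0785, 1.78, 2.1459, 1.6184, 3.42, 2.3544, 2.0216, 2.4888, 1.4742 → Σ = 18.3818
T = 18.3818 / 4.9285 = 3.729695… → 3.730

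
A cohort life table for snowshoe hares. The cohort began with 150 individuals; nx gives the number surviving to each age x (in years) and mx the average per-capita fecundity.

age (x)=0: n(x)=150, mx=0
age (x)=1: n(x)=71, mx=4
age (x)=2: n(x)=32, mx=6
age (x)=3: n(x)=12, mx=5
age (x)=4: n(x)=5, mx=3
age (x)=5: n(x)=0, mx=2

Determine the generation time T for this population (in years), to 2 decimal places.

1.65

lx = nx/n0 = nx/150: 1, 0.47333…, 0.21333…, 0.08, 0.03333…, 0
lx·mx: 0, 1.893333…, 1.28…, 0.4, 0.1…, 0 → R0 = 3.673333…
x·lx·mx: 0, 1.893333…, 2.56…, 1.2, 0.4…, 0 → Σ = 6.053333…
T = 6.053333… / 3.673333… = 1.647913… → 1.65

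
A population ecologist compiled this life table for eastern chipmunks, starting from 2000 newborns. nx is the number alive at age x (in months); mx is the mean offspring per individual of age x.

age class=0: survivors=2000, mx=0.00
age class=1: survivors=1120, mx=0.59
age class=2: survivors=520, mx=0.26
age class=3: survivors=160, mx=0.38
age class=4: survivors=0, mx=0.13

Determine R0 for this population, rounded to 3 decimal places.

lx = nx/n0 = nx/2000: 1, 0.56, 0.26, 0.08, 0
lx·mx by age: 0, 0.3304, 0.0676, 0.0304, 0
R0 = Σ lx·mx = 0.4284 → 0.428

0.428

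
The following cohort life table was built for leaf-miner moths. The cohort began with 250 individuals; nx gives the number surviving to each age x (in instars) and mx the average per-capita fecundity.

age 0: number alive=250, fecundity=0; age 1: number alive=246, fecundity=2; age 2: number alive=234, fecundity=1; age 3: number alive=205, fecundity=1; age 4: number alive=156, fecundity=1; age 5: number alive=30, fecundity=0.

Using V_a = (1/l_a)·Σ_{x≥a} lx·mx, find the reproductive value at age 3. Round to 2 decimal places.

1.76

lx = nx/n0 = nx/250: 1, 0.984, 0.936, 0.82, 0.624, 0.12
lx·mx for x ≥ 3: 0.82, 0.624, 0 → sum = 1.444
V_3 = 1.444 / l_3 = 1.444 / 0.82 = 1.760976… → 1.76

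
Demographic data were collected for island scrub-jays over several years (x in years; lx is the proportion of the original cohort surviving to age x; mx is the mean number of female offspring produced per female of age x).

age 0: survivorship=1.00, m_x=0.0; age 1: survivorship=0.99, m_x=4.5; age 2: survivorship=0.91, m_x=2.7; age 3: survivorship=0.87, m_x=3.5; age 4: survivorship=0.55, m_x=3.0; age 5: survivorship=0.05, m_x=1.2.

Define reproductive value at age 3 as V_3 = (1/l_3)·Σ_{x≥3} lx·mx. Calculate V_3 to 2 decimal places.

lx·mx for x ≥ 3: 3.045, 1.65, 0.06 → sum = 4.755
V_3 = 4.755 / l_3 = 4.755 / 0.87 = 5.465517… → 5.47

5.47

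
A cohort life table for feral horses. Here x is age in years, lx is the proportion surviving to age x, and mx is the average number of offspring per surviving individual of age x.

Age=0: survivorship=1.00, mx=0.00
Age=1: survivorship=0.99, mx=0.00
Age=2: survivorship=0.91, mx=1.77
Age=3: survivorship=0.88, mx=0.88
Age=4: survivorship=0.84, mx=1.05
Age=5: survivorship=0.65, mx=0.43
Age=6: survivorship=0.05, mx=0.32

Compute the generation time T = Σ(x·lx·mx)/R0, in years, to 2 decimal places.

2.97

lx·mx: 0, 0, 1.6107, 0.7744, 0.882, 0.2795, 0.016 → R0 = 3.5626
x·lx·mx: 0, 0, 3.2214, 2.3232, 3.528, 1.3975, 0.096 → Σ = 10.5661
T = 10.5661 / 3.5626 = 2.96584… → 2.97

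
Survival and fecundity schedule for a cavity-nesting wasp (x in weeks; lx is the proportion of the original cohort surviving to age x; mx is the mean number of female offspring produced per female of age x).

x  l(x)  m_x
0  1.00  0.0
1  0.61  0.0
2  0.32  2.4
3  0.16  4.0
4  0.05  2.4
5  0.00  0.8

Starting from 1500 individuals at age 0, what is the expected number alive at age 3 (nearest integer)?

Expected survivors = N0 · l_3 = 1500 × 0.16 = 240 → 240

240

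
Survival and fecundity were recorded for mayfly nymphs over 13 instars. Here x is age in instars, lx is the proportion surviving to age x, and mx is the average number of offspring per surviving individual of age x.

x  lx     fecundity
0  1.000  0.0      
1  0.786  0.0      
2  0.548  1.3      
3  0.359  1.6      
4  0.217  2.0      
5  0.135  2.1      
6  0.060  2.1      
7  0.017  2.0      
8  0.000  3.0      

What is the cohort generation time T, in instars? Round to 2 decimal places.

3.37

lx·mx: 0, 0, 0.7124, 0.5744, 0.434, 0.2835, 0.126, 0.034, 0 → R0 = 2.1643
x·lx·mx: 0, 0, 1.4248, 1.7232, 1.736, 1.4175, 0.756, 0.238, 0 → Σ = 7.2955
T = 7.2955 / 2.1643 = 3.370836… → 3.37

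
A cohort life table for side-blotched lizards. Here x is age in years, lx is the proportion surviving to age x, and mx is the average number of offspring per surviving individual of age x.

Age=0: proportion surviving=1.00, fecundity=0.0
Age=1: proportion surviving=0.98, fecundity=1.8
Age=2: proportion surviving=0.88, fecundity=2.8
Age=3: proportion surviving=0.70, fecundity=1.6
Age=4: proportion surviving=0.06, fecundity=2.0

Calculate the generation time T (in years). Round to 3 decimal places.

lx·mx: 0, 1.764, 2.464, 1.12, 0.12 → R0 = 5.468
x·lx·mx: 0, 1.764, 4.928, 3.36, 0.48 → Σ = 10.532
T = 10.532 / 5.468 = 1.926116… → 1.926

1.926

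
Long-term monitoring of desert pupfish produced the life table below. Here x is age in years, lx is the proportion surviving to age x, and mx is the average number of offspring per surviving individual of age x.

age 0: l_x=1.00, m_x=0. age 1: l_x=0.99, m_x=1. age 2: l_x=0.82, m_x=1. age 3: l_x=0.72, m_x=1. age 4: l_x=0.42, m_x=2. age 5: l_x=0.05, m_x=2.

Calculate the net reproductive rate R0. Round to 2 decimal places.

lx·mx by age: 0, 0.99, 0.82, 0.72, 0.84, 0.1
R0 = Σ lx·mx = 3.47 → 3.47

3.47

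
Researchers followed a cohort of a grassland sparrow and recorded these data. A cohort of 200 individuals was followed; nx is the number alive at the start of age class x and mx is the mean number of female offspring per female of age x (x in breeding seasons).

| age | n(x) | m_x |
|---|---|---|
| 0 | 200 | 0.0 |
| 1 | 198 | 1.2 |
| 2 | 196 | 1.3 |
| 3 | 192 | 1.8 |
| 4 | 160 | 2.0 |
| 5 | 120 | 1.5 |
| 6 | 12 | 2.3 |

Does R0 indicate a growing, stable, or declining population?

lx = nx/n0 = nx/200: 1, 0.99, 0.98, 0.96, 0.8, 0.6, 0.06
R0 = Σ lx·mx = 0 + 1.188 + 1.274 + 1.728 + 1.6 + 0.9 + 0.138 = 6.828
R0 > 1, so the population is growing.

growing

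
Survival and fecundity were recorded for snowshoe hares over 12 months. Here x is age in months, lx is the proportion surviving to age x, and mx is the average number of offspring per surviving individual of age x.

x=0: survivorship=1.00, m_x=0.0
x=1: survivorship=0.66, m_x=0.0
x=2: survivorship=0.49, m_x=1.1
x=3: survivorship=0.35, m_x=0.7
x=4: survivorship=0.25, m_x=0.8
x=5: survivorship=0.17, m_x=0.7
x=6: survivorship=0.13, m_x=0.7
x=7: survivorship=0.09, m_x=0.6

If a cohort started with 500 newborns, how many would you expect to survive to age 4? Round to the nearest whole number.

125

Expected survivors = N0 · l_4 = 500 × 0.25 = 125 → 125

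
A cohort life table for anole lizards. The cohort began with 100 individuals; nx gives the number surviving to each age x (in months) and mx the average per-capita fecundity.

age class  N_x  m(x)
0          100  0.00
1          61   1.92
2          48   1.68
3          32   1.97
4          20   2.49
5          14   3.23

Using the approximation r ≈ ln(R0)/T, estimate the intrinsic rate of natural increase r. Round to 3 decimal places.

lx = nx/n0 = nx/100: 1, 0.61, 0.48, 0.32, 0.2, 0.14
R0 = Σ lx·mx = 0 + 1.1712 + 0.8064 + 0.6304 + 0.498 + 0.4522 = 3.5582
Σ x·lx·mx = 8.9282; T = 8.9282/3.5582 = 2.50919…
r ≈ ln(R0)/T = ln(3.5582)/2.50919… = 0.50584… → 0.506

0.506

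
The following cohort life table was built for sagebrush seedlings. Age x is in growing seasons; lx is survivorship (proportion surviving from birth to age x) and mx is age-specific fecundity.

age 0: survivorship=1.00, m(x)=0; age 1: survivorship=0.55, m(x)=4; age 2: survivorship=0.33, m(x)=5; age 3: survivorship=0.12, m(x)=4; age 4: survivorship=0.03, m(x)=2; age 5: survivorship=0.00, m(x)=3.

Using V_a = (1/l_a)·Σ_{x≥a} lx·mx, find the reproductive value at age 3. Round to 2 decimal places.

4.50

lx·mx for x ≥ 3: 0.48, 0.06, 0 → sum = 0.54
V_3 = 0.54 / l_3 = 0.54 / 0.12 = 4.5 → 4.50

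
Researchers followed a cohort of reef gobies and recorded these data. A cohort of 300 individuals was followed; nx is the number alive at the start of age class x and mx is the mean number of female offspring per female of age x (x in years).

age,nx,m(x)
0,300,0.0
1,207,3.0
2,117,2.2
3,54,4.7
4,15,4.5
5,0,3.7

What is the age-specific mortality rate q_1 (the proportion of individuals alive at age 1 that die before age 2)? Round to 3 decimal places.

0.435

lx = nx/n0 = nx/300: 1, 0.69, 0.39, 0.18, 0.05, 0
q_1 = (l_1 − l_2) / l_1 = (0.69 − 0.39) / 0.69
     = 0.3 / 0.69 = 0.434783… → 0.435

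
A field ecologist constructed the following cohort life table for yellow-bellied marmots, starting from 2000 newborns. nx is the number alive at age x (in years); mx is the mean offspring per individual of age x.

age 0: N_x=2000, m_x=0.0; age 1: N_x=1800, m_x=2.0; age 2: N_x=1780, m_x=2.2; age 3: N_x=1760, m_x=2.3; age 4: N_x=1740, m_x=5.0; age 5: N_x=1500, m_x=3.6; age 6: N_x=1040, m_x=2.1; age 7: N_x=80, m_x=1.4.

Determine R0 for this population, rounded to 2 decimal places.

lx = nx/n0 = nx/2000: 1, 0.9, 0.89, 0.88, 0.87, 0.75, 0.52, 0.04
lx·mx by age: 0, 1.8, 1.958, 2.024, 4.35, 2.7, 1.092, 0.056
R0 = Σ lx·mx = 13.98 → 13.98

13.98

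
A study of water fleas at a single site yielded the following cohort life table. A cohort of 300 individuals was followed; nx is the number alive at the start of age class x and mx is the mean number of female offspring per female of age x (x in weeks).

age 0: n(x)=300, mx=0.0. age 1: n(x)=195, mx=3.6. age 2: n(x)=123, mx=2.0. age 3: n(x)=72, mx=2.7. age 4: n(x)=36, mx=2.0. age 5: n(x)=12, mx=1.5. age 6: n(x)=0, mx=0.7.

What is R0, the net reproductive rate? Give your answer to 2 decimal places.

4.11

lx = nx/n0 = nx/300: 1, 0.65, 0.41, 0.24, 0.12, 0.04, 0
lx·mx by age: 0, 2.34, 0.82, 0.648, 0.24, 0.06, 0
R0 = Σ lx·mx = 4.108 → 4.11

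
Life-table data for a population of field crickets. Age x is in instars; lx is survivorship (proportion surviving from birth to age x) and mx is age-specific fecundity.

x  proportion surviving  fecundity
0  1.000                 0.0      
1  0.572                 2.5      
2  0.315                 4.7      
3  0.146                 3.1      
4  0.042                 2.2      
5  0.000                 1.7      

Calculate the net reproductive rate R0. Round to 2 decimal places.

3.46

lx·mx by age: 0, 1.43, 1.4805, 0.4526, 0.0924, 0
R0 = Σ lx·mx = 3.4555 → 3.46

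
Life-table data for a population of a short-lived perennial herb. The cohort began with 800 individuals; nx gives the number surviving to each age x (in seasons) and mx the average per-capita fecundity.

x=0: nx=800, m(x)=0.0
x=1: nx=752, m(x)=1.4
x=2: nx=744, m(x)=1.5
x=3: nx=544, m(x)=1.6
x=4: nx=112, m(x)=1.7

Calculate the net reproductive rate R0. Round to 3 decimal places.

lx = nx/n0 = nx/800: 1, 0.94, 0.93, 0.68, 0.14
lx·mx by age: 0, 1.316, 1.395, 1.088, 0.238
R0 = Σ lx·mx = 4.037 → 4.037

4.037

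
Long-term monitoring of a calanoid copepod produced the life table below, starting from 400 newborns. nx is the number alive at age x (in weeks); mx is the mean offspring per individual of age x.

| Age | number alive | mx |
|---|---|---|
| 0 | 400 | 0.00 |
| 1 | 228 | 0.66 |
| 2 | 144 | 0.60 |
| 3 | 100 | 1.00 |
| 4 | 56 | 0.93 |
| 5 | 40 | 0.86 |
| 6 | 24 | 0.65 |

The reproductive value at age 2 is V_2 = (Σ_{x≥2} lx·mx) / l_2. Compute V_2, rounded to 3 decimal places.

2.003

lx = nx/n0 = nx/400: 1, 0.57, 0.36, 0.25, 0.14, 0.1, 0.06
lx·mx for x ≥ 2: 0.216, 0.25, 0.1302, 0.086, 0.039 → sum = 0.7212
V_2 = 0.7212 / l_2 = 0.7212 / 0.36 = 2.003333… → 2.003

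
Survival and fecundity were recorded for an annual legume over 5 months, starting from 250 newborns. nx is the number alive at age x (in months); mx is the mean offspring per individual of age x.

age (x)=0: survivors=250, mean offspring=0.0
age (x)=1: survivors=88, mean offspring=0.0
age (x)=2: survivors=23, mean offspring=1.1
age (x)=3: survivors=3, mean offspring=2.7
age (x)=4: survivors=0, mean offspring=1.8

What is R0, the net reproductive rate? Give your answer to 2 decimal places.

lx = nx/n0 = nx/250: 1, 0.352, 0.092, 0.012, 0
lx·mx by age: 0, 0, 0.1012, 0.0324, 0
R0 = Σ lx·mx = 0.1336 → 0.13

0.13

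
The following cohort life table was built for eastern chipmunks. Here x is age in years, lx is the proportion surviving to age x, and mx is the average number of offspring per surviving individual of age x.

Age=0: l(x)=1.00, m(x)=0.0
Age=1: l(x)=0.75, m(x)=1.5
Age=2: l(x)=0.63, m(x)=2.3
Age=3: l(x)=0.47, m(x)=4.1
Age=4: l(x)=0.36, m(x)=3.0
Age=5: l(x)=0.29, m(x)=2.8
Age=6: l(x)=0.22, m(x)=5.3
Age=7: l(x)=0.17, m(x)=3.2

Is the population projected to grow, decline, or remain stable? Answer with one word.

R0 = Σ lx·mx = 0 + 1.125 + 1.449 + 1.927 + 1.08 + 0.812 + 1.166 + 0.544 = 8.103
R0 > 1, so the population is growing.

growing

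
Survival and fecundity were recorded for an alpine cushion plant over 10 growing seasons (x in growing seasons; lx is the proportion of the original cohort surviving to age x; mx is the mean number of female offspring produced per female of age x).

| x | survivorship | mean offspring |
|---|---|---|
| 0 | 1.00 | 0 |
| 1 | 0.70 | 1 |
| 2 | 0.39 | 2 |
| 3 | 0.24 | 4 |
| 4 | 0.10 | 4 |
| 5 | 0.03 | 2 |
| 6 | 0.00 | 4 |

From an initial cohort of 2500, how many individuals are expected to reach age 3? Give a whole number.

600

Expected survivors = N0 · l_3 = 2500 × 0.24 = 600 → 600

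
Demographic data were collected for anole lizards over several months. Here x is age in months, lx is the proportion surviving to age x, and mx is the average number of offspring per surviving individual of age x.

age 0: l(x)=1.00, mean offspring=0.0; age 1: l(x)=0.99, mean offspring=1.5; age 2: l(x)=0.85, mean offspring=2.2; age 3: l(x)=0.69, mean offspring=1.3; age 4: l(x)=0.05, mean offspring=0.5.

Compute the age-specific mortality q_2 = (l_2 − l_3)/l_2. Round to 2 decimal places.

q_2 = (l_2 − l_3) / l_2 = (0.85 − 0.69) / 0.85
     = 0.16 / 0.85 = 0.188235… → 0.19

0.19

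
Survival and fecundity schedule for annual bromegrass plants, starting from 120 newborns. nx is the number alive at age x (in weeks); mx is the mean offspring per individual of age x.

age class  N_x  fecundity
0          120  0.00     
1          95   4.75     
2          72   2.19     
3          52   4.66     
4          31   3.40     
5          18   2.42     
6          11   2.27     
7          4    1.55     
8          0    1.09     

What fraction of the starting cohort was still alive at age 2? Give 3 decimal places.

0.600

l_2 = n_2/n_0 = 72/120 = 0.6 → 0.600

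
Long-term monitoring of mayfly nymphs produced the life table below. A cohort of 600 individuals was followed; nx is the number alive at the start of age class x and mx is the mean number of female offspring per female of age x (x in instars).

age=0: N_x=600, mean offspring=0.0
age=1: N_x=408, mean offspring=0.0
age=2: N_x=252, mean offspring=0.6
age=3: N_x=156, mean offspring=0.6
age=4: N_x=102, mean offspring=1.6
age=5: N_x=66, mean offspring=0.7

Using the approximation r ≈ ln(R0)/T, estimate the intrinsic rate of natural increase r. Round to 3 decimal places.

lx = nx/n0 = nx/600: 1, 0.68, 0.42, 0.26, 0.17, 0.11
R0 = Σ lx·mx = 0 + 0 + 0.252 + 0.156 + 0.272 + 0.077 = 0.757
Σ x·lx·mx = 2.445; T = 2.445/0.757 = 3.22985…
r ≈ ln(R0)/T = ln(0.757)/3.22985… = -0.08619… → -0.086

-0.086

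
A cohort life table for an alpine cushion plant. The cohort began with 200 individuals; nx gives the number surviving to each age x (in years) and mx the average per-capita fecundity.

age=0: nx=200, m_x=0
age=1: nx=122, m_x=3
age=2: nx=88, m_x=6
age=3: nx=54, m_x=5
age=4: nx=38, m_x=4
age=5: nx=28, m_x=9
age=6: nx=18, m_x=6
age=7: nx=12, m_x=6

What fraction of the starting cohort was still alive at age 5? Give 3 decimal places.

l_5 = n_5/n_0 = 28/200 = 0.14 → 0.140

0.140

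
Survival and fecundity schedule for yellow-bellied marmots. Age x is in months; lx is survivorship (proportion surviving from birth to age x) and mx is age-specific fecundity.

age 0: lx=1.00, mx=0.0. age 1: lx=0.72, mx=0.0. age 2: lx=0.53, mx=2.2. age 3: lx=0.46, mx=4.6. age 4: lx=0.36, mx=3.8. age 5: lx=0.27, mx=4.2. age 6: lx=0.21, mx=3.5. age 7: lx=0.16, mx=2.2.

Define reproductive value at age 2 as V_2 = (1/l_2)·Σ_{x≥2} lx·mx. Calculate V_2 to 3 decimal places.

lx·mx for x ≥ 2: 1.166, 2.116, 1.368, 1.134, 0.735, 0.352 → sum = 6.871
V_2 = 6.871 / l_2 = 6.871 / 0.53 = 12.964151… → 12.964

12.964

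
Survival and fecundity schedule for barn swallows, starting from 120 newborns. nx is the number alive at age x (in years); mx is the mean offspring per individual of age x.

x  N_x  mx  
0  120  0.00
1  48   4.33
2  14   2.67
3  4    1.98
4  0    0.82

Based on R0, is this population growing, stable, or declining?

lx = nx/n0 = nx/120: 1, 0.4, 0.11667…, 0.03333…, 0
R0 = Σ lx·mx = 0 + 1.732 + 0.3115… + 0.066… + 0 = 2.1095…
R0 > 1, so the population is growing.

growing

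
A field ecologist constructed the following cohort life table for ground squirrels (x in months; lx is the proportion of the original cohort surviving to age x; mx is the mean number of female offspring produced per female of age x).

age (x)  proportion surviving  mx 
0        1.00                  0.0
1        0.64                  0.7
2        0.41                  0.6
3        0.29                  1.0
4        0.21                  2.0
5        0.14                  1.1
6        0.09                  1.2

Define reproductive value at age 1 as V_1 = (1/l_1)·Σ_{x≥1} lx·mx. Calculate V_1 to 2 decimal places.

lx·mx for x ≥ 1: 0.448, 0.246, 0.29, 0.42, 0.154, 0.108 → sum = 1.666
V_1 = 1.666 / l_1 = 1.666 / 0.64 = 2.603125 → 2.60

2.60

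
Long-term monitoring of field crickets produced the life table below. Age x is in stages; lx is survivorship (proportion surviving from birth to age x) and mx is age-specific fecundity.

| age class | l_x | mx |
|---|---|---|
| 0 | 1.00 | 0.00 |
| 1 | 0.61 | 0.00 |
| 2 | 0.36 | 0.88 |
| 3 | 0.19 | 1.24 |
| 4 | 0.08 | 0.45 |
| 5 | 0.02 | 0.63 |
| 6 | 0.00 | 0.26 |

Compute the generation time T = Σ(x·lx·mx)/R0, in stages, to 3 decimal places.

lx·mx: 0, 0, 0.3168, 0.2356, 0.036, 0.0126, 0 → R0 = 0.601
x·lx·mx: 0, 0, 0.6336, 0.7068, 0.144, 0.063, 0 → Σ = 1.5474
T = 1.5474 / 0.601 = 2.574709… → 2.575

2.575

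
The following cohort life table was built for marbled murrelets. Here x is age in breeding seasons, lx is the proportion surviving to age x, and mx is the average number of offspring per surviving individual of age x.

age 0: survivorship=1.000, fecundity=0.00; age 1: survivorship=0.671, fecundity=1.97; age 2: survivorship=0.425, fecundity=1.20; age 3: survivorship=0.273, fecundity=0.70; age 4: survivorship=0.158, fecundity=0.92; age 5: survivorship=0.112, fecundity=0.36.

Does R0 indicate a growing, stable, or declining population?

R0 = Σ lx·mx = 0 + 1.32187 + 0.51 + 0.1911 + 0.14536 + 0.04032 = 2.20865
R0 > 1, so the population is growing.

growing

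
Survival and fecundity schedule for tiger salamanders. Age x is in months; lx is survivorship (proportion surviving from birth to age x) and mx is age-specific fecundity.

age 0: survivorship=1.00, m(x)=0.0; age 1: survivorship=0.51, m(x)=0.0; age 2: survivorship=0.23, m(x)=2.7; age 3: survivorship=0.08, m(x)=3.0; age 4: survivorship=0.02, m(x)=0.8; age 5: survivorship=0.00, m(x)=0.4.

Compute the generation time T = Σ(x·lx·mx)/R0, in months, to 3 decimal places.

lx·mx: 0, 0, 0.621, 0.24, 0.016, 0 → R0 = 0.877
x·lx·mx: 0, 0, 1.242, 0.72, 0.064, 0 → Σ = 2.026
T = 2.026 / 0.877 = 2.310148… → 2.310

2.310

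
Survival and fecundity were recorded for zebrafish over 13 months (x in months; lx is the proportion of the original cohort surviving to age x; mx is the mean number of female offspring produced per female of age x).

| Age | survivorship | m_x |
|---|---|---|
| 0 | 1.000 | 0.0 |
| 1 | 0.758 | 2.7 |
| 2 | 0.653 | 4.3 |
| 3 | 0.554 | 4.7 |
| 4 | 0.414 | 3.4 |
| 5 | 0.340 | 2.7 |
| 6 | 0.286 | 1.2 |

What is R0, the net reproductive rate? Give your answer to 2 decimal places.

10.13

lx·mx by age: 0, 2.0466, 2.8079, 2.6038, 1.4076, 0.918, 0.3432
R0 = Σ lx·mx = 10.1271 → 10.13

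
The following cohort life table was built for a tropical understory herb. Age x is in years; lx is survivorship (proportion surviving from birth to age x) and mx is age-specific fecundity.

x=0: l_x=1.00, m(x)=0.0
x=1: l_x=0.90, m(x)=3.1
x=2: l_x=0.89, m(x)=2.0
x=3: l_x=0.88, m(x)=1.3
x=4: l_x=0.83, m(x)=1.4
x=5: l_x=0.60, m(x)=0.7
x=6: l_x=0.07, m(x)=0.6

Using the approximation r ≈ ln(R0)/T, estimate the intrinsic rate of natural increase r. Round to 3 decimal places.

R0 = Σ lx·mx = 0 + 2.79 + 1.78 + 1.144 + 1.162 + 0.42 + 0.042 = 7.338
Σ x·lx·mx = 16.782; T = 16.782/7.338 = 2.287…
r ≈ ln(R0)/T = ln(7.338)/2.287… = 0.87148… → 0.871

0.871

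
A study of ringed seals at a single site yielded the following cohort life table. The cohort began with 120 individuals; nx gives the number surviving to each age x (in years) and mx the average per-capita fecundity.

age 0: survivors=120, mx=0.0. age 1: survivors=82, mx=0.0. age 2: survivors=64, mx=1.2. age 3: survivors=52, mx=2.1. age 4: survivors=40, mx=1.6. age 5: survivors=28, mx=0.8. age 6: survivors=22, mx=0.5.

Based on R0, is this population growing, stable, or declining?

lx = nx/n0 = nx/120: 1, 0.68333…, 0.53333…, 0.43333…, 0.33333…, 0.23333…, 0.18333…
R0 = Σ lx·mx = 0 + 0 + 0.64… + 0.91… + 0.533333… + 0.186667… + 0.091667… = 2.361667…
R0 > 1, so the population is growing.

growing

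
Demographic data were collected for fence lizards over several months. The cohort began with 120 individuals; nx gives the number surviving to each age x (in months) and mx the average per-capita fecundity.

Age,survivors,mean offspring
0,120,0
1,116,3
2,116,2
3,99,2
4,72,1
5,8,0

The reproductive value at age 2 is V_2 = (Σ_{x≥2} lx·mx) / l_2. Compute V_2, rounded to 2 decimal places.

4.33

lx = nx/n0 = nx/120: 1, 0.96667…, 0.96667…, 0.825, 0.6, 0.06667…
lx·mx for x ≥ 2: 1.933333…, 1.65, 0.6, 0 → sum = 4.183333…
V_2 = 4.183333… / l_2 = 4.183333… / 0.966667… = 4.327586… → 4.33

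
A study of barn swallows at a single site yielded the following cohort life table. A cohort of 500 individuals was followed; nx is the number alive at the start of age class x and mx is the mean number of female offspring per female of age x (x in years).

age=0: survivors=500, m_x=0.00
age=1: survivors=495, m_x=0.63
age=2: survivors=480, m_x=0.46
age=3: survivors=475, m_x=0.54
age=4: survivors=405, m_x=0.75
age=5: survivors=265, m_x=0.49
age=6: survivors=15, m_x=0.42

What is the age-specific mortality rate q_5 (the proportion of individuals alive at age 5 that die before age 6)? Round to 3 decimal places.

lx = nx/n0 = nx/500: 1, 0.99, 0.96, 0.95, 0.81, 0.53, 0.03
q_5 = (l_5 − l_6) / l_5 = (0.53 − 0.03) / 0.53
     = 0.5 / 0.53 = 0.943396… → 0.943

0.943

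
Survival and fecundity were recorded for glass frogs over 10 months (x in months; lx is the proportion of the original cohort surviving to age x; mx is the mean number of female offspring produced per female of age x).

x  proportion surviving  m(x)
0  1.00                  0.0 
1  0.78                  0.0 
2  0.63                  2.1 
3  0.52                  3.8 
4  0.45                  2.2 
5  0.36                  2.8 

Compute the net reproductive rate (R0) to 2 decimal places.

lx·mx by age: 0, 0, 1.323, 1.976, 0.99, 1.008
R0 = Σ lx·mx = 5.297 → 5.30

5.30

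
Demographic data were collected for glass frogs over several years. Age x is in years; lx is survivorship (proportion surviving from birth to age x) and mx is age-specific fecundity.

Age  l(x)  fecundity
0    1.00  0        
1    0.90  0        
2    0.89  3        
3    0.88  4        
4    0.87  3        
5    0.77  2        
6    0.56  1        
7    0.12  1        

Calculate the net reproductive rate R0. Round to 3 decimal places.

11.020

lx·mx by age: 0, 0, 2.67, 3.52, 2.61, 1.54, 0.56, 0.12
R0 = Σ lx·mx = 11.02 → 11.020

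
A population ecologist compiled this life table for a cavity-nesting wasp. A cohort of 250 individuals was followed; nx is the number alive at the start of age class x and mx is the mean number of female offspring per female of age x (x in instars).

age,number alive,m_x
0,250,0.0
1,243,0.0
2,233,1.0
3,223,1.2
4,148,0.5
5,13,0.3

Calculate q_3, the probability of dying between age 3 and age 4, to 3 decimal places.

0.336

lx = nx/n0 = nx/250: 1, 0.972, 0.932, 0.892, 0.592, 0.052
q_3 = (l_3 − l_4) / l_3 = (0.892 − 0.592) / 0.892
     = 0.3 / 0.892 = 0.336323… → 0.336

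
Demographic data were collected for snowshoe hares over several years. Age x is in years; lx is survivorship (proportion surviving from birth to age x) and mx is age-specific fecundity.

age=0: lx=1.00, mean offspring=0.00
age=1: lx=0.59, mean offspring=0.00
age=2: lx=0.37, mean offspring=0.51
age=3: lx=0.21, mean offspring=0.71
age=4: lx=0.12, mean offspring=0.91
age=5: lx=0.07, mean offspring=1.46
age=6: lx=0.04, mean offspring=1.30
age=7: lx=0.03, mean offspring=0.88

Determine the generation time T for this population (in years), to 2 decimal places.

3.62

lx·mx: 0, 0, 0.1887, 0.1491, 0.1092, 0.1022, 0.052, 0.0264 → R0 = 0.6276
x·lx·mx: 0, 0, 0.3774, 0.4473, 0.4368, 0.511, 0.312, 0.1848 → Σ = 2.2693
T = 2.2693 / 0.6276 = 3.615838… → 3.62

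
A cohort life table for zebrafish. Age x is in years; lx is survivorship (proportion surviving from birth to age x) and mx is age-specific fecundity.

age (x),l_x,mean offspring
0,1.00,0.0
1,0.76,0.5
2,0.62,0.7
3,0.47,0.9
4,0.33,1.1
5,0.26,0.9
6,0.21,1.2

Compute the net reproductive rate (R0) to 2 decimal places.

lx·mx by age: 0, 0.38, 0.434, 0.423, 0.363, 0.234, 0.252
R0 = Σ lx·mx = 2.086 → 2.09

2.09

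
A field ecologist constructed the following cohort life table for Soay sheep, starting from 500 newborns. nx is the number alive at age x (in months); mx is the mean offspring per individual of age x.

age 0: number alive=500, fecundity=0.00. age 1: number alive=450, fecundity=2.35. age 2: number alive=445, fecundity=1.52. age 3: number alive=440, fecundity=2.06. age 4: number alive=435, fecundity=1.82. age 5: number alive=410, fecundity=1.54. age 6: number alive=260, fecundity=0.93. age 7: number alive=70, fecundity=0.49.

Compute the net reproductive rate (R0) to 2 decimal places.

lx = nx/n0 = nx/500: 1, 0.9, 0.89, 0.88, 0.87, 0.82, 0.52, 0.14
lx·mx by age: 0, 2.115, 1.3528, 1.8128, 1.5834, 1.2628, 0.4836, 0.0686
R0 = Σ lx·mx = 8.679 → 8.68

8.68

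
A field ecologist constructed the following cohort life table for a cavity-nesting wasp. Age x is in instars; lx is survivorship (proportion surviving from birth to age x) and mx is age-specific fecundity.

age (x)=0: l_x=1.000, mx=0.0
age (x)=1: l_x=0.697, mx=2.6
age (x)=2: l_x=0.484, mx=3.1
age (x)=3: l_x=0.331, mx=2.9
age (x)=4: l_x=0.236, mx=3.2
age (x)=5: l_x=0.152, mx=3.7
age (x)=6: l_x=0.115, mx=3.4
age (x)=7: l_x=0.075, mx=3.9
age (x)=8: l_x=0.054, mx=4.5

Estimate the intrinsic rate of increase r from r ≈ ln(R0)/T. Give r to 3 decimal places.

0.615

R0 = Σ lx·mx = 0 + 1.8122 + 1.5004 + 0.9599 + 0.7552 + 0.5624 + 0.391 + 0.2925 + 0.243 = 6.5166
Σ x·lx·mx = 19.863; T = 19.863/6.5166 = 3.04806…
r ≈ ln(R0)/T = ln(6.5166)/3.04806… = 0.61493… → 0.615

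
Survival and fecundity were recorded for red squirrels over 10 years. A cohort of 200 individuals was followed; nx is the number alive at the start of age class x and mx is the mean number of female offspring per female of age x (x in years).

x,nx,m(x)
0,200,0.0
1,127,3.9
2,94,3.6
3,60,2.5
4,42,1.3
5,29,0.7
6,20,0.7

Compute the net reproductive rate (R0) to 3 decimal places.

lx = nx/n0 = nx/200: 1, 0.635, 0.47, 0.3, 0.21, 0.145, 0.1
lx·mx by age: 0, 2.4765, 1.692, 0.75, 0.273, 0.1015, 0.07
R0 = Σ lx·mx = 5.363 → 5.363

5.363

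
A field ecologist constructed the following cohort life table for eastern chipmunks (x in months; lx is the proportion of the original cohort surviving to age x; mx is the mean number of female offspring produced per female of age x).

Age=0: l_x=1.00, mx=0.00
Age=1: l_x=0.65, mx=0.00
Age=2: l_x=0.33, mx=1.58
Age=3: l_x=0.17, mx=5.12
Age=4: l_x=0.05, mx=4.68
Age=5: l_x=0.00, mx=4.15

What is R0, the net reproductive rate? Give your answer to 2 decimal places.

1.63

lx·mx by age: 0, 0, 0.5214, 0.8704, 0.234, 0
R0 = Σ lx·mx = 1.6258 → 1.63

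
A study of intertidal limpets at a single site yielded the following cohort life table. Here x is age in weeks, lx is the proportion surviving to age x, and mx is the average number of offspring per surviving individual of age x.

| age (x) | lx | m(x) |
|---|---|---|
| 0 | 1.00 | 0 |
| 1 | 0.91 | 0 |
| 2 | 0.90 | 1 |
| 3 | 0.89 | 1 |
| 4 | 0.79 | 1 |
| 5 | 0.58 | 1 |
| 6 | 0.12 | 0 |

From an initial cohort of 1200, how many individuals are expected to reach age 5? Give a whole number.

Expected survivors = N0 · l_5 = 1200 × 0.58 = 696 → 696

696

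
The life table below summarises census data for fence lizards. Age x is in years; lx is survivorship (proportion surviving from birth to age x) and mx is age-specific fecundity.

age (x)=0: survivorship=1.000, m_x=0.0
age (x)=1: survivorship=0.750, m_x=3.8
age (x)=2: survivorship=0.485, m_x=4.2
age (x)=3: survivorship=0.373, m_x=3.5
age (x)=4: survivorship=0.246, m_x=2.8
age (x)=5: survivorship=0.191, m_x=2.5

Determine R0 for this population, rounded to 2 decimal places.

lx·mx by age: 0, 2.85, 2.037, 1.3055, 0.6888, 0.4775
R0 = Σ lx·mx = 7.3588 → 7.36

7.36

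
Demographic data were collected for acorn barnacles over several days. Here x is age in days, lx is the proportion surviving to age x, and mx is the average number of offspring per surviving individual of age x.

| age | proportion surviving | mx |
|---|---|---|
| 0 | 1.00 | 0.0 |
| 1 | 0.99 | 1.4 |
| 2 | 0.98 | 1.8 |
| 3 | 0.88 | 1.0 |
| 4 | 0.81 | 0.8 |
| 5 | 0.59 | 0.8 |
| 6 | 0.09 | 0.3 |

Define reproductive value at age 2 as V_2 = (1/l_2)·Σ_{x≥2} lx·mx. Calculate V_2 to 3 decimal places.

3.868

lx·mx for x ≥ 2: 1.764, 0.88, 0.648, 0.472, 0.027 → sum = 3.791
V_2 = 3.791 / l_2 = 3.791 / 0.98 = 3.868367… → 3.868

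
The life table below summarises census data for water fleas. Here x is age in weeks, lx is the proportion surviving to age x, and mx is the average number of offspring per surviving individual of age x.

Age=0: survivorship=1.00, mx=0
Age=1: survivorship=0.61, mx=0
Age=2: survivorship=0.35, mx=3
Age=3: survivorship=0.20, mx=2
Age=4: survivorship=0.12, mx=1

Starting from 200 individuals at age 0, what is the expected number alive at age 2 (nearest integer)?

Expected survivors = N0 · l_2 = 200 × 0.35 = 70 → 70

70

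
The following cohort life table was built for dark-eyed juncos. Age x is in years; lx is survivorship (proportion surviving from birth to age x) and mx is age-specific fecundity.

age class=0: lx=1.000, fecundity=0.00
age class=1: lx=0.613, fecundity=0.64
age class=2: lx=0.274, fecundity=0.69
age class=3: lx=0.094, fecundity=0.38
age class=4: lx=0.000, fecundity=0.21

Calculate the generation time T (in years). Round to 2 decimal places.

1.42

lx·mx: 0, 0.39232, 0.18906, 0.03572, 0 → R0 = 0.6171
x·lx·mx: 0, 0.39232, 0.37812, 0.10716, 0 → Σ = 0.8776
T = 0.8776 / 0.6171 = 1.422136… → 1.42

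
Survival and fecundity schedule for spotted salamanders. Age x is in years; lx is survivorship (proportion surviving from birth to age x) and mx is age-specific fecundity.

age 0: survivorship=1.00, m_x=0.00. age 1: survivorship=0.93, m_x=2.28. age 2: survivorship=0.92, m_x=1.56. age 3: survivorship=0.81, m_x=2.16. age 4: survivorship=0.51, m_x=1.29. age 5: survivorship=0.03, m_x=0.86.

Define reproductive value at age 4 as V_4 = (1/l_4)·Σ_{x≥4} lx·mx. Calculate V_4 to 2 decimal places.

lx·mx for x ≥ 4: 0.6579, 0.0258 → sum = 0.6837
V_4 = 0.6837 / l_4 = 0.6837 / 0.51 = 1.340588… → 1.34

1.34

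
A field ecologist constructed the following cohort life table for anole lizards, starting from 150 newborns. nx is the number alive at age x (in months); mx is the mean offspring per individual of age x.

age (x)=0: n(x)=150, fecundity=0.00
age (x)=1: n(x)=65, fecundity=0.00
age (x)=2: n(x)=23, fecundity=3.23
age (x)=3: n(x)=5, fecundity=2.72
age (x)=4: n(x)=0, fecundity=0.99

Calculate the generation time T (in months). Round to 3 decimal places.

lx = nx/n0 = nx/150: 1, 0.43333…, 0.15333…, 0.03333…, 0
lx·mx: 0, 0, 0.495267…, 0.090667…, 0 → R0 = 0.585933…
x·lx·mx: 0, 0, 0.990533…, 0.272…, 0 → Σ = 1.262533…
T = 1.262533… / 0.585933… = 2.154739… → 2.155

2.155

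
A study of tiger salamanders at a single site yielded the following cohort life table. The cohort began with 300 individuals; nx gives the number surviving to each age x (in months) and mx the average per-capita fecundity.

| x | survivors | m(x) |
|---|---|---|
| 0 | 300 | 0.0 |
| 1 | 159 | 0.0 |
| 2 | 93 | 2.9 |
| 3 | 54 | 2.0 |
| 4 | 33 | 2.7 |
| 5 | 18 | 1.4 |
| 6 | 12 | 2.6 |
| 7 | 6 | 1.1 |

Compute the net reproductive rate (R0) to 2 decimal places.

1.77

lx = nx/n0 = nx/300: 1, 0.53, 0.31, 0.18, 0.11, 0.06, 0.04, 0.02
lx·mx by age: 0, 0, 0.899, 0.36, 0.297, 0.084, 0.104, 0.022
R0 = Σ lx·mx = 1.766 → 1.77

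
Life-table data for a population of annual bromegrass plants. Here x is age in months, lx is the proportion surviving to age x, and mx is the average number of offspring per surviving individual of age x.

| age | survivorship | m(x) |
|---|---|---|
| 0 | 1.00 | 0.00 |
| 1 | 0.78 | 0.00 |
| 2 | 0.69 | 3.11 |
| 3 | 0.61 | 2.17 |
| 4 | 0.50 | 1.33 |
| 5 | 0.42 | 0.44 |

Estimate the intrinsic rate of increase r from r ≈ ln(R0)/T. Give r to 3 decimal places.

0.533

R0 = Σ lx·mx = 0 + 0 + 2.1459 + 1.3237 + 0.665 + 0.1848 = 4.3194
Σ x·lx·mx = 11.8469; T = 11.8469/4.3194 = 2.74272…
r ≈ ln(R0)/T = ln(4.3194)/2.74272… = 0.53345… → 0.533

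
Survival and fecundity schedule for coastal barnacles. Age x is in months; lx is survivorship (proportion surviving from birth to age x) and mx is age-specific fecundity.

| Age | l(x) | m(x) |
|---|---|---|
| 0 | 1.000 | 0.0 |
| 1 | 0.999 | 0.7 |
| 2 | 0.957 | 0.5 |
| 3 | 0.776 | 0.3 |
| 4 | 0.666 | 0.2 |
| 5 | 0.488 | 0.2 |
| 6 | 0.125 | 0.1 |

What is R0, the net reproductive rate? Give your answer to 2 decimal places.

lx·mx by age: 0, 0.6993, 0.4785, 0.2328, 0.1332, 0.0976, 0.0125
R0 = Σ lx·mx = 1.6539 → 1.65

1.65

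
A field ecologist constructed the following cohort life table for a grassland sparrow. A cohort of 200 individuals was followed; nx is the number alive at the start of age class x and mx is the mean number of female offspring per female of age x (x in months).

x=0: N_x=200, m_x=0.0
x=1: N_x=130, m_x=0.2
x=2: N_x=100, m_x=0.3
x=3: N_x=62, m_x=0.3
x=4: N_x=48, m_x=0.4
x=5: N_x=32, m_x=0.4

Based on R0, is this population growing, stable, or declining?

lx = nx/n0 = nx/200: 1, 0.65, 0.5, 0.31, 0.24, 0.16
R0 = Σ lx·mx = 0 + 0.13 + 0.15 + 0.093 + 0.096 + 0.064 = 0.533
R0 < 1, so the population is declining.

declining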